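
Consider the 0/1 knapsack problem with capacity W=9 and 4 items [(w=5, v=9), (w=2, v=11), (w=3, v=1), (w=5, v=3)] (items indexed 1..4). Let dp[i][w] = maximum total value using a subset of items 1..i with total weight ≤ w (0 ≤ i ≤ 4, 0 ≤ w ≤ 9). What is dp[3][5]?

12

i\w   0   1   2   3   4   5   6   7   8   9
  0   0   0   0   0   0   0   0   0   0   0
  1   0   0   0   0   0   9   9   9   9   9
  2   0   0  11  11  11  11  11  20  20  20
  3   0   0  11  11  11  12  12  20  20  20
  4   0   0  11  11  11  12  12  20  20  20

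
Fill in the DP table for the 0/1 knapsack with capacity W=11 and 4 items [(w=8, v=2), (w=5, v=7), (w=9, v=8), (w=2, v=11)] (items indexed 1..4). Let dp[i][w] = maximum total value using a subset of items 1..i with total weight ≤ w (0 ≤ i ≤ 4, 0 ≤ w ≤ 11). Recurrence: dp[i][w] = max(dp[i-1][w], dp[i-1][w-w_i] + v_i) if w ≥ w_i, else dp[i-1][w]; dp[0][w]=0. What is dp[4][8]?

i\w   0   1   2   3   4   5   6   7   8   9  10  11
  0   0   0   0   0   0   0   0   0   0   0   0   0
  1   0   0   0   0   0   0   0   0   2   2   2   2
  2   0   0   0   0   0   7   7   7   7   7   7   7
  3   0   0   0   0   0   7   7   7   7   8   8   8
  4   0   0  11  11  11  11  11  18  18  18  18  19

18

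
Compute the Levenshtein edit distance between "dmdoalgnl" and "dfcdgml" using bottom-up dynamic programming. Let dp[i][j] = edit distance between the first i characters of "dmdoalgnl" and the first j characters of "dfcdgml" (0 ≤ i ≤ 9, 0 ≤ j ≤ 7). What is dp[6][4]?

   ''  d  f  c  d  g  m  l
''  0  1  2  3  4  5  6  7
 d  1  0  1  2  3  4  5  6
 m  2  1  1  2  3  4  4  5
 d  3  2  2  2  2  3  4  5
 o  4  3  3  3  3  3  4  5
 a  5  4  4  4  4  4  4  5
 l  6  5  5  5  5  5  5  4
 g  7  6  6  6  6  5  6  5
 n  8  7  7  7  7  6  6  6
 l  9  8  8  8  8  7  7  6

5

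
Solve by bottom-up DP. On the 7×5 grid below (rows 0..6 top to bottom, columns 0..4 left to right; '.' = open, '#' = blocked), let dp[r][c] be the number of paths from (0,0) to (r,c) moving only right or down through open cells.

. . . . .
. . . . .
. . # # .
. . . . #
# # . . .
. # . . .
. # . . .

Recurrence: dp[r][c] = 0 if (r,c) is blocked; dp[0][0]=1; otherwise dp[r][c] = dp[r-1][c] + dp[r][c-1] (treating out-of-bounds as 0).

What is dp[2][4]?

5

r\c   0   1   2   3   4
  0   1   1   1   1   1
  1   1   2   3   4   5
  2   1   3   0   0   5
  3   1   4   4   4   0
  4   0   0   4   8   8
  5   0   0   4  12  20
  6   0   0   4  16  36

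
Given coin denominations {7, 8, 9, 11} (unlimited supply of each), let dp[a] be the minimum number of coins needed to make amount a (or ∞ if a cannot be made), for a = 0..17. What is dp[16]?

 a  0  1  2  3  4  5  6  7  8  9 10 11 12 13 14 15 16 17
dp  0  -  -  -  -  -  -  1  1  1  -  1  -  -  2  2  2  2
(- denotes ∞ / unreachable)

2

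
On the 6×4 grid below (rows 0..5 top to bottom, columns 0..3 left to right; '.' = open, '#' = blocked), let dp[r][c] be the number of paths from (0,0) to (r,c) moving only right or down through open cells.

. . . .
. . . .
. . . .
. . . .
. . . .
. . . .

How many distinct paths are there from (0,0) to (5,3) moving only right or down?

r\c   0   1   2   3
  0   1   1   1   1
  1   1   2   3   4
  2   1   3   6  10
  3   1   4  10  20
  4   1   5  15  35
  5   1   6  21  56

56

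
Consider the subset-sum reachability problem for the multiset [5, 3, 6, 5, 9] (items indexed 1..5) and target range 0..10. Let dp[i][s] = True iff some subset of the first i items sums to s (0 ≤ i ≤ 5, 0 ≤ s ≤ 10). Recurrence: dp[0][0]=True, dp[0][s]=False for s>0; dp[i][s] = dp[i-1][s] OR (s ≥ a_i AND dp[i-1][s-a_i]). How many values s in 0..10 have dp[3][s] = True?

6

i\s   0   1   2   3   4   5   6   7   8   9  10
  0   T   F   F   F   F   F   F   F   F   F   F
  1   T   F   F   F   F   T   F   F   F   F   F
  2   T   F   F   T   F   T   F   F   T   F   F
  3   T   F   F   T   F   T   T   F   T   T   F
  4   T   F   F   T   F   T   T   F   T   T   T
  5   T   F   F   T   F   T   T   F   T   T   T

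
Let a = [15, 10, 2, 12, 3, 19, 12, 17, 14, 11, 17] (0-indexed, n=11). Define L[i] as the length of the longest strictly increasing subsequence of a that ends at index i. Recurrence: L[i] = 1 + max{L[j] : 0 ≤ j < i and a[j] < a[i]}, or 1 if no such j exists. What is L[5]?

3

   i    0    1    2    3    4    5    6    7    8    9   10
a[i]   15   10    2   12    3   19   12   17   14   11   17
L[i]    1    1    1    2    2    3    3    4    4    3    5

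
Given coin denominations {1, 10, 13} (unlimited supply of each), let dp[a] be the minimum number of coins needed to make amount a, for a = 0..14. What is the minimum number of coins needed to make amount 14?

2

 a  0  1  2  3  4  5  6  7  8  9 10 11 12 13 14
dp  0  1  2  3  4  5  6  7  8  9  1  2  3  1  2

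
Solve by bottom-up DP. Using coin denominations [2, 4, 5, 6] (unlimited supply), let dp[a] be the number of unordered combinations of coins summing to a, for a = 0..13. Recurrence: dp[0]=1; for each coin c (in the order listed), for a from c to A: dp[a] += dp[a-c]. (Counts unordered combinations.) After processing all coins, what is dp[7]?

1

after  coin     0     1     2     3     4     5     6     7     8     9    10    11    12    13
          2     1     0     1     0     1     0     1     0     1     0     1     0     1     0
          4     1     0     1     0     2     0     2     0     3     0     3     0     4     0
          5     1     0     1     0     2     1     2     1     3     2     4     2     5     3
          6     1     0     1     0     2     1     3     1     4     2     6     3     8     4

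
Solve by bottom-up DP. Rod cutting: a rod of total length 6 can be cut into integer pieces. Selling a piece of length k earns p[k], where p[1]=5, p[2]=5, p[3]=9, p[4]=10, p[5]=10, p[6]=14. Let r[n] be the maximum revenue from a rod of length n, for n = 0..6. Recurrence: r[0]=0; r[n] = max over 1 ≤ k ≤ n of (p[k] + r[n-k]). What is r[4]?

20

   n    0    1    2    3    4    5    6
r[n]    0    5   10   15   20   25   30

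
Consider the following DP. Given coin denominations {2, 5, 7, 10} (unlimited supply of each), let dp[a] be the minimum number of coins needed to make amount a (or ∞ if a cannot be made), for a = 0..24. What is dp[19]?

 a  0  1  2  3  4  5  6  7  8  9 10 11 12 13 14 15 16 17 18 19 20 21 22 23 24
dp  0  -  1  -  2  1  3  1  4  2  1  3  2  4  2  2  3  2  4  3  2  3  3  4  3
(- denotes ∞ / unreachable)

3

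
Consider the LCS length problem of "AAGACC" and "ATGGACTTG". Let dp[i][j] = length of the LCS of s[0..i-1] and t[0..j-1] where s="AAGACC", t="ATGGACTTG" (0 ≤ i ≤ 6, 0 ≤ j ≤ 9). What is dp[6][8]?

   ''  A  T  G  G  A  C  T  T  G
''  0  0  0  0  0  0  0  0  0  0
 A  0  1  1  1  1  1  1  1  1  1
 A  0  1  1  1  1  2  2  2  2  2
 G  0  1  1  2  2  2  2  2  2  3
 A  0  1  1  2  2  3  3  3  3  3
 C  0  1  1  2  2  3  4  4  4  4
 C  0  1  1  2  2  3  4  4  4  4

4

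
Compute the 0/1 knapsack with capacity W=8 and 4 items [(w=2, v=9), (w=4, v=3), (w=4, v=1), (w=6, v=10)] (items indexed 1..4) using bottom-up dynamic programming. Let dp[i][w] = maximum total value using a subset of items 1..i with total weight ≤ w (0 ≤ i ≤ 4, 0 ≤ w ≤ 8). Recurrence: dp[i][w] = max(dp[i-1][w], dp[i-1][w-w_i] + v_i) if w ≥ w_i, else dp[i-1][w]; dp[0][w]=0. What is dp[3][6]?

12

i\w   0   1   2   3   4   5   6   7   8
  0   0   0   0   0   0   0   0   0   0
  1   0   0   9   9   9   9   9   9   9
  2   0   0   9   9   9   9  12  12  12
  3   0   0   9   9   9   9  12  12  12
  4   0   0   9   9   9   9  12  12  19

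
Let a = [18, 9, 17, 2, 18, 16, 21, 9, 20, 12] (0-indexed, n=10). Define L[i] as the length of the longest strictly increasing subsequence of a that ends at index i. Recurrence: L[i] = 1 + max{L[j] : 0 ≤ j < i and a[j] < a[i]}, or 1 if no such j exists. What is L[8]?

4

   i    0    1    2    3    4    5    6    7    8    9
a[i]   18    9   17    2   18   16   21    9   20   12
L[i]    1    1    2    1    3    2    4    2    4    3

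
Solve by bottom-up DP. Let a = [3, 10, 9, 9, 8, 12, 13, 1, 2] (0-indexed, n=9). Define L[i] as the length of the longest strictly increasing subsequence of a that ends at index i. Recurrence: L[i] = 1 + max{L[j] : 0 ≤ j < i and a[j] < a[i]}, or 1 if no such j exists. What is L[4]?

   i    0    1    2    3    4    5    6    7    8
a[i]    3   10    9    9    8   12   13    1    2
L[i]    1    2    2    2    2    3    4    1    2

2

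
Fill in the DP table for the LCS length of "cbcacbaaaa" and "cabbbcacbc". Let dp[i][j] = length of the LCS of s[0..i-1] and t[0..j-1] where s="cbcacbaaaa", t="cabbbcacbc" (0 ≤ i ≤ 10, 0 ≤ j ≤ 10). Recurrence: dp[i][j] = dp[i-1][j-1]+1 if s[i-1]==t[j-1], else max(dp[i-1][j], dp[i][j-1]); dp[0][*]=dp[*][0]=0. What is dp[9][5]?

3

   ''  c  a  b  b  b  c  a  c  b  c
''  0  0  0  0  0  0  0  0  0  0  0
 c  0  1  1  1  1  1  1  1  1  1  1
 b  0  1  1  2  2  2  2  2  2  2  2
 c  0  1  1  2  2  2  3  3  3  3  3
 a  0  1  2  2  2  2  3  4  4  4  4
 c  0  1  2  2  2  2  3  4  5  5  5
 b  0  1  2  3  3  3  3  4  5  6  6
 a  0  1  2  3  3  3  3  4  5  6  6
 a  0  1  2  3  3  3  3  4  5  6  6
 a  0  1  2  3  3  3  3  4  5  6  6
 a  0  1  2  3  3  3  3  4  5  6  6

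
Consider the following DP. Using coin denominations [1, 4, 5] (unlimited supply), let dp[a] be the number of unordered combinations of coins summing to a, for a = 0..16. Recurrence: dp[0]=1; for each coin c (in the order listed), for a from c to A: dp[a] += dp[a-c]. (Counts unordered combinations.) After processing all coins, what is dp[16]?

after  coin     0     1     2     3     4     5     6     7     8     9    10    11    12    13    14    15    16
          1     1     1     1     1     1     1     1     1     1     1     1     1     1     1     1     1     1
          4     1     1     1     1     2     2     2     2     3     3     3     3     4     4     4     4     5
          5     1     1     1     1     2     3     3     3     4     5     6     6     7     8     9    10    11

11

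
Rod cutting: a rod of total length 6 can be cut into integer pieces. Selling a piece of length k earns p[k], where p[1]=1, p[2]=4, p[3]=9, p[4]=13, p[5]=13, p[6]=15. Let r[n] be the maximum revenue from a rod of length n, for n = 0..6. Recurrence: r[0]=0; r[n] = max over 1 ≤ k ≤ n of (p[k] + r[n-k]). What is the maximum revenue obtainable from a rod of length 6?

18

   n    0    1    2    3    4    5    6
r[n]    0    1    4    9   13   14   18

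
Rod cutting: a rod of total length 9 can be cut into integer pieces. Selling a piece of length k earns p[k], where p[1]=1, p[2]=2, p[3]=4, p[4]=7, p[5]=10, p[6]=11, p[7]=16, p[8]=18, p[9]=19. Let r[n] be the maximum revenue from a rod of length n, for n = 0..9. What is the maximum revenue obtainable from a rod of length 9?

19

   n    0    1    2    3    4    5    6    7    8    9
r[n]    0    1    2    4    7   10   11   16   18   19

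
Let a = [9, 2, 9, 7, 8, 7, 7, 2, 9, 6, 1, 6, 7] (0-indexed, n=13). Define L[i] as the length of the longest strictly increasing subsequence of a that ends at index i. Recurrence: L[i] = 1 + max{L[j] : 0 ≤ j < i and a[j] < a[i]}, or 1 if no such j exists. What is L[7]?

1

   i    0    1    2    3    4    5    6    7    8    9   10   11   12
a[i]    9    2    9    7    8    7    7    2    9    6    1    6    7
L[i]    1    1    2    2    3    2    2    1    4    2    1    2    3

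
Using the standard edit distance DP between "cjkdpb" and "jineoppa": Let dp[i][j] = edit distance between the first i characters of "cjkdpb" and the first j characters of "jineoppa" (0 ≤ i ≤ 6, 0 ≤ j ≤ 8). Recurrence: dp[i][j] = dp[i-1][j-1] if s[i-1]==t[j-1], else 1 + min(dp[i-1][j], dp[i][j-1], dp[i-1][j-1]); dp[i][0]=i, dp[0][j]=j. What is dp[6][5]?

5

   ''  j  i  n  e  o  p  p  a
''  0  1  2  3  4  5  6  7  8
 c  1  1  2  3  4  5  6  7  8
 j  2  1  2  3  4  5  6  7  8
 k  3  2  2  3  4  5  6  7  8
 d  4  3  3  3  4  5  6  7  8
 p  5  4  4  4  4  5  5  6  7
 b  6  5  5  5  5  5  6  6  7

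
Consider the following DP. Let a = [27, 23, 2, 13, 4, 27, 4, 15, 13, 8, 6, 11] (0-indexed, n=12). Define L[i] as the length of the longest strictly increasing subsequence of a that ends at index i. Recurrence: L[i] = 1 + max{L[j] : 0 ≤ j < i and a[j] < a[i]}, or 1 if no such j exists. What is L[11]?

4

   i    0    1    2    3    4    5    6    7    8    9   10   11
a[i]   27   23    2   13    4   27    4   15   13    8    6   11
L[i]    1    1    1    2    2    3    2    3    3    3    3    4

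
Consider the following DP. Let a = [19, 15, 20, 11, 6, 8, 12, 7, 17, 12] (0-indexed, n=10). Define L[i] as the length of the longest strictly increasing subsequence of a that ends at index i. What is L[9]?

   i    0    1    2    3    4    5    6    7    8    9
a[i]   19   15   20   11    6    8   12    7   17   12
L[i]    1    1    2    1    1    2    3    2    4    3

3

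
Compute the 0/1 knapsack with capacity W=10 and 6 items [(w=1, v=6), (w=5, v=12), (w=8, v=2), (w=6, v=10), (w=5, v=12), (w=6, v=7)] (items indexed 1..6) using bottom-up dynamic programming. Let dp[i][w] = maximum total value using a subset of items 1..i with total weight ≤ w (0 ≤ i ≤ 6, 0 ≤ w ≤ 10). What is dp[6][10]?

24

i\w   0   1   2   3   4   5   6   7   8   9  10
  0   0   0   0   0   0   0   0   0   0   0   0
  1   0   6   6   6   6   6   6   6   6   6   6
  2   0   6   6   6   6  12  18  18  18  18  18
  3   0   6   6   6   6  12  18  18  18  18  18
  4   0   6   6   6   6  12  18  18  18  18  18
  5   0   6   6   6   6  12  18  18  18  18  24
  6   0   6   6   6   6  12  18  18  18  18  24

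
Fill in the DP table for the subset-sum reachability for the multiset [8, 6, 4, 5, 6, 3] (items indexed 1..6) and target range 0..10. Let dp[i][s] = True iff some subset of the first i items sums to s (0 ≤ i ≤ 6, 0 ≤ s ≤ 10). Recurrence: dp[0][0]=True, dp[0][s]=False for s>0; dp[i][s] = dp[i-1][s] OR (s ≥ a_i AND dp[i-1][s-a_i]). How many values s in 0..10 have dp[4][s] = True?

7

i\s   0   1   2   3   4   5   6   7   8   9  10
  0   T   F   F   F   F   F   F   F   F   F   F
  1   T   F   F   F   F   F   F   F   T   F   F
  2   T   F   F   F   F   F   T   F   T   F   F
  3   T   F   F   F   T   F   T   F   T   F   T
  4   T   F   F   F   T   T   T   F   T   T   T
  5   T   F   F   F   T   T   T   F   T   T   T
  6   T   F   F   T   T   T   T   T   T   T   T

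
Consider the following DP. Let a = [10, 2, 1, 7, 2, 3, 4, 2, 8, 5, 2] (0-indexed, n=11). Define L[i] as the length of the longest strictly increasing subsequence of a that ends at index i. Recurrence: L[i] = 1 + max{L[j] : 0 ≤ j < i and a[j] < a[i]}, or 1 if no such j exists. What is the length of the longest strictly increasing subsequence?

   i    0    1    2    3    4    5    6    7    8    9   10
a[i]   10    2    1    7    2    3    4    2    8    5    2
L[i]    1    1    1    2    2    3    4    2    5    5    2

5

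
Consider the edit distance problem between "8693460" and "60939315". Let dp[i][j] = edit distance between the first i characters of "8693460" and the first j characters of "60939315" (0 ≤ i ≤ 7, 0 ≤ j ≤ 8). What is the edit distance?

6

   ''  6  0  9  3  9  3  1  5
''  0  1  2  3  4  5  6  7  8
 8  1  1  2  3  4  5  6  7  8
 6  2  1  2  3  4  5  6  7  8
 9  3  2  2  2  3  4  5  6  7
 3  4  3  3  3  2  3  4  5  6
 4  5  4  4  4  3  3  4  5  6
 6  6  5  5  5  4  4  4  5  6
 0  7  6  5  6  5  5  5  5  6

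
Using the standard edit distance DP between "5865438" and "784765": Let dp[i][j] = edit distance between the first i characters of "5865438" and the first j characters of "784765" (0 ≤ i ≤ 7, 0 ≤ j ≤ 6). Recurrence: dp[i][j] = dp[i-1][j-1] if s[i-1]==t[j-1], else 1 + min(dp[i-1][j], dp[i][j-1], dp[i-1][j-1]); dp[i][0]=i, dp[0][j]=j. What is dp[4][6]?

   ''  7  8  4  7  6  5
''  0  1  2  3  4  5  6
 5  1  1  2  3  4  5  5
 8  2  2  1  2  3  4  5
 6  3  3  2  2  3  3  4
 5  4  4  3  3  3  4  3
 4  5  5  4  3  4  4  4
 3  6  6  5  4  4  5  5
 8  7  7  6  5  5  5  6

3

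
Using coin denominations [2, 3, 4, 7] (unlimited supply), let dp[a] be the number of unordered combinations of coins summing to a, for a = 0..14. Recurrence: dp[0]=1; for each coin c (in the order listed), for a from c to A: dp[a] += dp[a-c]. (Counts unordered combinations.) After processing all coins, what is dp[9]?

4

after  coin     0     1     2     3     4     5     6     7     8     9    10    11    12    13    14
          2     1     0     1     0     1     0     1     0     1     0     1     0     1     0     1
          3     1     0     1     1     1     1     2     1     2     2     2     2     3     2     3
          4     1     0     1     1     2     1     3     2     4     3     5     4     7     5     8
          7     1     0     1     1     2     1     3     3     4     4     6     6     8     8    11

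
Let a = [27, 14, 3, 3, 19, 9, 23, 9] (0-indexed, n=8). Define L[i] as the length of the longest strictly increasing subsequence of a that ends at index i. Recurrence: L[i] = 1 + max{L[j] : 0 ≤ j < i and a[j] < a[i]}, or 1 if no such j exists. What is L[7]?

2

   i    0    1    2    3    4    5    6    7
a[i]   27   14    3    3   19    9   23    9
L[i]    1    1    1    1    2    2    3    2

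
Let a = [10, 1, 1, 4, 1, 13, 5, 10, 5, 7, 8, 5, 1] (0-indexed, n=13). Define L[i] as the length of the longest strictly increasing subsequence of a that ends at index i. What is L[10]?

5

   i    0    1    2    3    4    5    6    7    8    9   10   11   12
a[i]   10    1    1    4    1   13    5   10    5    7    8    5    1
L[i]    1    1    1    2    1    3    3    4    3    4    5    3    1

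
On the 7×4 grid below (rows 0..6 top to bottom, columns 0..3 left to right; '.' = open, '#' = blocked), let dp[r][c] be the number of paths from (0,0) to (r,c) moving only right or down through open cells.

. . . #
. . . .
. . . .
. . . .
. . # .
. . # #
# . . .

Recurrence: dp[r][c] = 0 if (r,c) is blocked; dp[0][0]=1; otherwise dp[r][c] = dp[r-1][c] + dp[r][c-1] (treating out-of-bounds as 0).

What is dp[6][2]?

r\c   0   1   2   3
  0   1   1   1   0
  1   1   2   3   3
  2   1   3   6   9
  3   1   4  10  19
  4   1   5   0  19
  5   1   6   0   0
  6   0   6   6   6

6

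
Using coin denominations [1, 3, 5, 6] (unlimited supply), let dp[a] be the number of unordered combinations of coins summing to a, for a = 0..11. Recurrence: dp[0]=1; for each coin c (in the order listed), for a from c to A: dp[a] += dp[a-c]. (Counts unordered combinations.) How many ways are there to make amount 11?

11

after  coin     0     1     2     3     4     5     6     7     8     9    10    11
          1     1     1     1     1     1     1     1     1     1     1     1     1
          3     1     1     1     2     2     2     3     3     3     4     4     4
          5     1     1     1     2     2     3     4     4     5     6     7     8
          6     1     1     1     2     2     3     5     5     6     8     9    11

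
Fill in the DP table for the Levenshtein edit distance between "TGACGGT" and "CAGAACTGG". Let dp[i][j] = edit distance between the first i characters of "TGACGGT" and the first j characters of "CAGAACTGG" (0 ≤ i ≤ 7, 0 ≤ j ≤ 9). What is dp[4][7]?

4

   ''  C  A  G  A  A  C  T  G  G
''  0  1  2  3  4  5  6  7  8  9
 T  1  1  2  3  4  5  6  6  7  8
 G  2  2  2  2  3  4  5  6  6  7
 A  3  3  2  3  2  3  4  5  6  7
 C  4  3  3  3  3  3  3  4  5  6
 G  5  4  4  3  4  4  4  4  4  5
 G  6  5  5  4  4  5  5  5  4  4
 T  7  6  6  5  5  5  6  5  5  5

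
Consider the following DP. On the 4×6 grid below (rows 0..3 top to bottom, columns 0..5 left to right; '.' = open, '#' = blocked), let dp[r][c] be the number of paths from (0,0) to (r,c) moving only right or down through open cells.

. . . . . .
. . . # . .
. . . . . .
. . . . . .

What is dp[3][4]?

23

r\c   0   1   2   3   4   5
  0   1   1   1   1   1   1
  1   1   2   3   0   1   2
  2   1   3   6   6   7   9
  3   1   4  10  16  23  32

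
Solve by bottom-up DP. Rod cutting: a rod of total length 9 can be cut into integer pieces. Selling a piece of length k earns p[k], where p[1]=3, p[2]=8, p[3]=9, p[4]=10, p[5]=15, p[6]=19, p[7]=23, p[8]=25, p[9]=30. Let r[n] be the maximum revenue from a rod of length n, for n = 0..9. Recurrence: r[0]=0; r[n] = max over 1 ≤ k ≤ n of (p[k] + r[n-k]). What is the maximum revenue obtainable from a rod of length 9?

35

   n    0    1    2    3    4    5    6    7    8    9
r[n]    0    3    8   11   16   19   24   27   32   35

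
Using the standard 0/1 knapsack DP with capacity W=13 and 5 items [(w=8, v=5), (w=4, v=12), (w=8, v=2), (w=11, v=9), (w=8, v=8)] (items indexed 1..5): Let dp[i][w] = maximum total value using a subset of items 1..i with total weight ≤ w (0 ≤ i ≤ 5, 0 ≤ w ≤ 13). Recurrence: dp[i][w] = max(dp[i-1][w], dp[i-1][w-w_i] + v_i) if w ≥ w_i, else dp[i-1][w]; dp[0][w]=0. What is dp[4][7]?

i\w   0   1   2   3   4   5   6   7   8   9  10  11  12  13
  0   0   0   0   0   0   0   0   0   0   0   0   0   0   0
  1   0   0   0   0   0   0   0   0   5   5   5   5   5   5
  2   0   0   0   0  12  12  12  12  12  12  12  12  17  17
  3   0   0   0   0  12  12  12  12  12  12  12  12  17  17
  4   0   0   0   0  12  12  12  12  12  12  12  12  17  17
  5   0   0   0   0  12  12  12  12  12  12  12  12  20  20

12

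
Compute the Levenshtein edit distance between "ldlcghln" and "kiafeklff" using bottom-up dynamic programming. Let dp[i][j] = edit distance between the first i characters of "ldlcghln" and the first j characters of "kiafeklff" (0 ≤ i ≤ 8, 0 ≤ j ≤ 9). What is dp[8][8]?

7

   ''  k  i  a  f  e  k  l  f  f
''  0  1  2  3  4  5  6  7  8  9
 l  1  1  2  3  4  5  6  6  7  8
 d  2  2  2  3  4  5  6  7  7  8
 l  3  3  3  3  4  5  6  6  7  8
 c  4  4  4  4  4  5  6  7  7  8
 g  5  5  5  5  5  5  6  7  8  8
 h  6  6  6  6  6  6  6  7  8  9
 l  7  7  7  7  7  7  7  6  7  8
 n  8  8  8  8  8  8  8  7  7  8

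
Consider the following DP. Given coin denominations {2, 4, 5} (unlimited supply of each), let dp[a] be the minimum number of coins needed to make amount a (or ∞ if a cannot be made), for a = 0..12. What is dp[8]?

 a  0  1  2  3  4  5  6  7  8  9 10 11 12
dp  0  -  1  -  1  1  2  2  2  2  2  3  3
(- denotes ∞ / unreachable)

2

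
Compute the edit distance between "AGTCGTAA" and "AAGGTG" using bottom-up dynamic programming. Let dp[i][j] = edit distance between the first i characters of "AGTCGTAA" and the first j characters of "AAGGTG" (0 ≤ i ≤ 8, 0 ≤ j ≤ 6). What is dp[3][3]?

2

   ''  A  A  G  G  T  G
''  0  1  2  3  4  5  6
 A  1  0  1  2  3  4  5
 G  2  1  1  1  2  3  4
 T  3  2  2  2  2  2  3
 C  4  3  3  3  3  3  3
 G  5  4  4  3  3  4  3
 T  6  5  5  4  4  3  4
 A  7  6  5  5  5  4  4
 A  8  7  6  6  6  5  5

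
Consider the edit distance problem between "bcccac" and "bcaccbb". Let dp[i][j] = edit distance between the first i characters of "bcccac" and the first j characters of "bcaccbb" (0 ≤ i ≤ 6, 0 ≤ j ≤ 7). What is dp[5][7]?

   ''  b  c  a  c  c  b  b
''  0  1  2  3  4  5  6  7
 b  1  0  1  2  3  4  5  6
 c  2  1  0  1  2  3  4  5
 c  3  2  1  1  1  2  3  4
 c  4  3  2  2  1  1  2  3
 a  5  4  3  2  2  2  2  3
 c  6  5  4  3  2  2  3  3

3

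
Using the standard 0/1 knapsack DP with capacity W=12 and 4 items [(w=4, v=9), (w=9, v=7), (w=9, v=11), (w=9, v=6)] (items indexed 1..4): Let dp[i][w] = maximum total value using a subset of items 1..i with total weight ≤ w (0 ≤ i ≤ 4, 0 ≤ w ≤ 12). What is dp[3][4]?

9

i\w   0   1   2   3   4   5   6   7   8   9  10  11  12
  0   0   0   0   0   0   0   0   0   0   0   0   0   0
  1   0   0   0   0   9   9   9   9   9   9   9   9   9
  2   0   0   0   0   9   9   9   9   9   9   9   9   9
  3   0   0   0   0   9   9   9   9   9  11  11  11  11
  4   0   0   0   0   9   9   9   9   9  11  11  11  11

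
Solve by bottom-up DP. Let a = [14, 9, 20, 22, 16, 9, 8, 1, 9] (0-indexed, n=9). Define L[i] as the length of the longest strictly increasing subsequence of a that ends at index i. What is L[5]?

   i    0    1    2    3    4    5    6    7    8
a[i]   14    9   20   22   16    9    8    1    9
L[i]    1    1    2    3    2    1    1    1    2

1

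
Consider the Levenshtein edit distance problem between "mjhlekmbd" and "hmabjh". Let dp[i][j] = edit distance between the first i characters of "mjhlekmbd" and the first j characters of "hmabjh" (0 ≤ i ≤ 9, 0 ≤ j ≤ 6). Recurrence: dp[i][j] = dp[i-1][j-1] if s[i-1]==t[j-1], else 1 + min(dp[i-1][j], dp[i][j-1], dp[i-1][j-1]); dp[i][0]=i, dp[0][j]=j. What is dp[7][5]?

6

   ''  h  m  a  b  j  h
''  0  1  2  3  4  5  6
 m  1  1  1  2  3  4  5
 j  2  2  2  2  3  3  4
 h  3  2  3  3  3  4  3
 l  4  3  3  4  4  4  4
 e  5  4  4  4  5  5  5
 k  6  5  5  5  5  6  6
 m  7  6  5  6  6  6  7
 b  8  7  6  6  6  7  7
 d  9  8  7  7  7  7  8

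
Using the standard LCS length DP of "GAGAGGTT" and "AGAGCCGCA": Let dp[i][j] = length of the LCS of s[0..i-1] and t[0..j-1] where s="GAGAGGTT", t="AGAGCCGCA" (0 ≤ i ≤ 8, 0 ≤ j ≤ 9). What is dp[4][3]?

3

   ''  A  G  A  G  C  C  G  C  A
''  0  0  0  0  0  0  0  0  0  0
 G  0  0  1  1  1  1  1  1  1  1
 A  0  1  1  2  2  2  2  2  2  2
 G  0  1  2  2  3  3  3  3  3  3
 A  0  1  2  3  3  3  3  3  3  4
 G  0  1  2  3  4  4  4  4  4  4
 G  0  1  2  3  4  4  4  5  5  5
 T  0  1  2  3  4  4  4  5  5  5
 T  0  1  2  3  4  4  4  5  5  5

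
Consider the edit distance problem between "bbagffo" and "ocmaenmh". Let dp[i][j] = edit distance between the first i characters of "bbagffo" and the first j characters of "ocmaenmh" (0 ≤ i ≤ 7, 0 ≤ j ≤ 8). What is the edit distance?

   ''  o  c  m  a  e  n  m  h
''  0  1  2  3  4  5  6  7  8
 b  1  1  2  3  4  5  6  7  8
 b  2  2  2  3  4  5  6  7  8
 a  3  3  3  3  3  4  5  6  7
 g  4  4  4  4  4  4  5  6  7
 f  5  5  5  5  5  5  5  6  7
 f  6  6  6  6  6  6  6  6  7
 o  7  6  7  7  7  7  7  7  7

7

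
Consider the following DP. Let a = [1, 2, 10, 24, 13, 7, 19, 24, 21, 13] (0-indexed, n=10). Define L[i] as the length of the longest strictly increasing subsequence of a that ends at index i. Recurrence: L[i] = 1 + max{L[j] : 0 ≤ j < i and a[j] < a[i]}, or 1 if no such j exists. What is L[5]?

3

   i    0    1    2    3    4    5    6    7    8    9
a[i]    1    2   10   24   13    7   19   24   21   13
L[i]    1    2    3    4    4    3    5    6    6    4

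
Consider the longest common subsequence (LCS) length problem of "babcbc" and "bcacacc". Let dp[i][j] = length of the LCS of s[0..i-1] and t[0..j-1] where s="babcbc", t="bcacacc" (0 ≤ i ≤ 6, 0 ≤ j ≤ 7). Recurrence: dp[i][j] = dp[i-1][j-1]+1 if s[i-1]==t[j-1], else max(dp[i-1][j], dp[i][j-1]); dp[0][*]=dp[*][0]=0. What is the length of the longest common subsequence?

4

   ''  b  c  a  c  a  c  c
''  0  0  0  0  0  0  0  0
 b  0  1  1  1  1  1  1  1
 a  0  1  1  2  2  2  2  2
 b  0  1  1  2  2  2  2  2
 c  0  1  2  2  3  3  3  3
 b  0  1  2  2  3  3  3  3
 c  0  1  2  2  3  3  4  4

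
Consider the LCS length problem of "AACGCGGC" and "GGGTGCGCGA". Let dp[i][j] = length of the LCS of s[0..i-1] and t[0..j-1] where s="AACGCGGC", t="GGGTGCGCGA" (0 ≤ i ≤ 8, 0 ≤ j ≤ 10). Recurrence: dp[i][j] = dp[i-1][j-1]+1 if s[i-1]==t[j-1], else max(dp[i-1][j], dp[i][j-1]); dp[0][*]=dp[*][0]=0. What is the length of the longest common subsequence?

4

   ''  G  G  G  T  G  C  G  C  G  A
''  0  0  0  0  0  0  0  0  0  0  0
 A  0  0  0  0  0  0  0  0  0  0  1
 A  0  0  0  0  0  0  0  0  0  0  1
 C  0  0  0  0  0  0  1  1  1  1  1
 G  0  1  1  1  1  1  1  2  2  2  2
 C  0  1  1  1  1  1  2  2  3  3  3
 G  0  1  2  2  2  2  2  3  3  4  4
 G  0  1  2  3  3  3  3  3  3  4  4
 C  0  1  2  3  3  3  4  4  4  4  4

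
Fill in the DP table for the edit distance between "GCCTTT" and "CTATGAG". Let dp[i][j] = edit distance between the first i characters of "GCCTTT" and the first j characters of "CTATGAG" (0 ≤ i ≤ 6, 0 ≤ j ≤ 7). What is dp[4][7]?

   ''  C  T  A  T  G  A  G
''  0  1  2  3  4  5  6  7
 G  1  1  2  3  4  4  5  6
 C  2  1  2  3  4  5  5  6
 C  3  2  2  3  4  5  6  6
 T  4  3  2  3  3  4  5  6
 T  5  4  3  3  3  4  5  6
 T  6  5  4  4  3  4  5  6

6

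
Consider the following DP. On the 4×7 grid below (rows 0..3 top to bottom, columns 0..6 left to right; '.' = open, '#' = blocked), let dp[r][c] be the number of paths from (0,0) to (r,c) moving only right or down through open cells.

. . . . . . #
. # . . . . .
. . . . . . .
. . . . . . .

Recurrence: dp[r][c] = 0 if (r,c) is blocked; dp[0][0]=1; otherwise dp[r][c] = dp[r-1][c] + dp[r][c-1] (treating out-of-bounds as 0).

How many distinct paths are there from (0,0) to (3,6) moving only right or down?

r\c   0   1   2   3   4   5   6
  0   1   1   1   1   1   1   0
  1   1   0   1   2   3   4   4
  2   1   1   2   4   7  11  15
  3   1   2   4   8  15  26  41

41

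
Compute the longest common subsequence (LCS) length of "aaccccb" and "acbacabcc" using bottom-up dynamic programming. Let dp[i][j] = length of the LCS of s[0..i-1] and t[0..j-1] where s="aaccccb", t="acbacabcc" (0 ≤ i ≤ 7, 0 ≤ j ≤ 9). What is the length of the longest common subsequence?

5

   ''  a  c  b  a  c  a  b  c  c
''  0  0  0  0  0  0  0  0  0  0
 a  0  1  1  1  1  1  1  1  1  1
 a  0  1  1  1  2  2  2  2  2  2
 c  0  1  2  2  2  3  3  3  3  3
 c  0  1  2  2  2  3  3  3  4  4
 c  0  1  2  2  2  3  3  3  4  5
 c  0  1  2  2  2  3  3  3  4  5
 b  0  1  2  3  3  3  3  4  4  5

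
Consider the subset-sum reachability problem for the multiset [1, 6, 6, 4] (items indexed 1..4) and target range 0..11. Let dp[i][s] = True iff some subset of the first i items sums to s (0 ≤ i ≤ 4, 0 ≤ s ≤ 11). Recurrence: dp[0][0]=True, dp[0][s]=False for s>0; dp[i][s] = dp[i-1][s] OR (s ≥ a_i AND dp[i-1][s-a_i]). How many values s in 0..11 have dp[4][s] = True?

8

i\s   0   1   2   3   4   5   6   7   8   9  10  11
  0   T   F   F   F   F   F   F   F   F   F   F   F
  1   T   T   F   F   F   F   F   F   F   F   F   F
  2   T   T   F   F   F   F   T   T   F   F   F   F
  3   T   T   F   F   F   F   T   T   F   F   F   F
  4   T   T   F   F   T   T   T   T   F   F   T   T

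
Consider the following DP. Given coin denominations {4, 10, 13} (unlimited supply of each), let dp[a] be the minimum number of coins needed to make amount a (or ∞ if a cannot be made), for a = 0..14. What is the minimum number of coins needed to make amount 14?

 a  0  1  2  3  4  5  6  7  8  9 10 11 12 13 14
dp  0  -  -  -  1  -  -  -  2  -  1  -  3  1  2
(- denotes ∞ / unreachable)

2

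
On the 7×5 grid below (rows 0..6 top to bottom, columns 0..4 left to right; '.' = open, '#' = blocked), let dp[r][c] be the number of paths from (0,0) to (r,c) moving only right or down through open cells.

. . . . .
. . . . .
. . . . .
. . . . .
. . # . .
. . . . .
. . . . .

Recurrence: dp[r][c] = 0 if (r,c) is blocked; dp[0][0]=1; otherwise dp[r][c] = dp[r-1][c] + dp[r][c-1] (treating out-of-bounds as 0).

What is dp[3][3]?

20

r\c   0   1   2   3   4
  0   1   1   1   1   1
  1   1   2   3   4   5
  2   1   3   6  10  15
  3   1   4  10  20  35
  4   1   5   0  20  55
  5   1   6   6  26  81
  6   1   7  13  39 120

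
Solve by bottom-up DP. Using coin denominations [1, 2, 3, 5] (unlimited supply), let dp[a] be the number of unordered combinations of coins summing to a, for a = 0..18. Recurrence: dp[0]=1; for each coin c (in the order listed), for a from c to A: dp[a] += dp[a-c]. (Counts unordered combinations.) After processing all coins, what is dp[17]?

after  coin     0     1     2     3     4     5     6     7     8     9    10    11    12    13    14    15    16    17    18
          1     1     1     1     1     1     1     1     1     1     1     1     1     1     1     1     1     1     1     1
          2     1     1     2     2     3     3     4     4     5     5     6     6     7     7     8     8     9     9    10
          3     1     1     2     3     4     5     7     8    10    12    14    16    19    21    24    27    30    33    37
          5     1     1     2     3     4     6     8    10    13    16    20    24    29    34    40    47    54    62    71

62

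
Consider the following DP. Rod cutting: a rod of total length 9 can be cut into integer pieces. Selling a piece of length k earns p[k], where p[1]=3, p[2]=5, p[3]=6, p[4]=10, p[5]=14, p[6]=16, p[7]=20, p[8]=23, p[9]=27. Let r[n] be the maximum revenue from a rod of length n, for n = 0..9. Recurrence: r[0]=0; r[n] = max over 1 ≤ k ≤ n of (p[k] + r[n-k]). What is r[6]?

   n    0    1    2    3    4    5    6    7    8    9
r[n]    0    3    6    9   12   15   18   21   24   27

18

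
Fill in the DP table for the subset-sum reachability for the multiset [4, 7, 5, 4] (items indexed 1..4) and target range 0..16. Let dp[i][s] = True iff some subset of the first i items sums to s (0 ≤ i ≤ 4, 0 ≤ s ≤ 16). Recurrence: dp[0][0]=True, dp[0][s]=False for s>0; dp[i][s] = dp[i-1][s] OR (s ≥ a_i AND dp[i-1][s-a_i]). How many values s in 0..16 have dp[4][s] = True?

11

i\s   0   1   2   3   4   5   6   7   8   9  10  11  12  13  14  15  16
  0   T   F   F   F   F   F   F   F   F   F   F   F   F   F   F   F   F
  1   T   F   F   F   T   F   F   F   F   F   F   F   F   F   F   F   F
  2   T   F   F   F   T   F   F   T   F   F   F   T   F   F   F   F   F
  3   T   F   F   F   T   T   F   T   F   T   F   T   T   F   F   F   T
  4   T   F   F   F   T   T   F   T   T   T   F   T   T   T   F   T   T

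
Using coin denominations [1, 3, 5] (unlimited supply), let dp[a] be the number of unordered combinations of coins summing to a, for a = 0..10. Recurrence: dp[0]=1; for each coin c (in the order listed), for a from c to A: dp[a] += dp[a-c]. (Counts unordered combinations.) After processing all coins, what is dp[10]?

7

after  coin     0     1     2     3     4     5     6     7     8     9    10
          1     1     1     1     1     1     1     1     1     1     1     1
          3     1     1     1     2     2     2     3     3     3     4     4
          5     1     1     1     2     2     3     4     4     5     6     7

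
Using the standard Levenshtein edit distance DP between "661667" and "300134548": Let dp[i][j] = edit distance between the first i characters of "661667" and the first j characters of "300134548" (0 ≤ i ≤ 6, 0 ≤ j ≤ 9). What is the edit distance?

   ''  3  0  0  1  3  4  5  4  8
''  0  1  2  3  4  5  6  7  8  9
 6  1  1  2  3  4  5  6  7  8  9
 6  2  2  2  3  4  5  6  7  8  9
 1  3  3  3  3  3  4  5  6  7  8
 6  4  4  4  4  4  4  5  6  7  8
 6  5  5  5  5  5  5  5  6  7  8
 7  6  6  6  6  6  6  6  6  7  8

8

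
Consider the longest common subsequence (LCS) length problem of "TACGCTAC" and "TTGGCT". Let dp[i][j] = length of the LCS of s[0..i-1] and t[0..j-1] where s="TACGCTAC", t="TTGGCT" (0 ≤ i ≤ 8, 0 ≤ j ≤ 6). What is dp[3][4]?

1

   ''  T  T  G  G  C  T
''  0  0  0  0  0  0  0
 T  0  1  1  1  1  1  1
 A  0  1  1  1  1  1  1
 C  0  1  1  1  1  2  2
 G  0  1  1  2  2  2  2
 C  0  1  1  2  2  3  3
 T  0  1  2  2  2  3  4
 A  0  1  2  2  2  3  4
 C  0  1  2  2  2  3  4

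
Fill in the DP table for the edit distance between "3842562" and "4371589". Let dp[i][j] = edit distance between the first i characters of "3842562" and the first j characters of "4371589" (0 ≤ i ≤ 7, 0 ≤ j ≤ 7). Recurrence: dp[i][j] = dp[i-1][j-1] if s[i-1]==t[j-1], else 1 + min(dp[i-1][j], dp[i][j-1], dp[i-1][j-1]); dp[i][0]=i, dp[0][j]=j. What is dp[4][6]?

   ''  4  3  7  1  5  8  9
''  0  1  2  3  4  5  6  7
 3  1  1  1  2  3  4  5  6
 8  2  2  2  2  3  4  4  5
 4  3  2  3  3  3  4  5  5
 2  4  3  3  4  4  4  5  6
 5  5  4  4  4  5  4  5  6
 6  6  5  5  5  5  5  5  6
 2  7  6  6  6  6  6  6  6

5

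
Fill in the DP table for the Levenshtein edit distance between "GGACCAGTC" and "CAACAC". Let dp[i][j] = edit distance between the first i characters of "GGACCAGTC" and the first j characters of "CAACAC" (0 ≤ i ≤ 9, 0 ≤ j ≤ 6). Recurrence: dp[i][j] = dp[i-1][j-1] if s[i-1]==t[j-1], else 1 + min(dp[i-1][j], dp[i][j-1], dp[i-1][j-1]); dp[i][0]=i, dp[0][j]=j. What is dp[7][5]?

   ''  C  A  A  C  A  C
''  0  1  2  3  4  5  6
 G  1  1  2  3  4  5  6
 G  2  2  2  3  4  5  6
 A  3  3  2  2  3  4  5
 C  4  3  3  3  2  3  4
 C  5  4  4  4  3  3  3
 A  6  5  4  4  4  3  4
 G  7  6  5  5  5  4  4
 T  8  7  6  6  6  5  5
 C  9  8  7  7  6  6  5

4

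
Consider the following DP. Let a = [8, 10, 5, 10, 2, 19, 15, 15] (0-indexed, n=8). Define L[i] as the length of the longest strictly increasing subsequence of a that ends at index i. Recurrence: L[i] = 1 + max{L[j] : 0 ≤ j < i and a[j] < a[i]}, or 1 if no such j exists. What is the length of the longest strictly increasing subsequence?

   i    0    1    2    3    4    5    6    7
a[i]    8   10    5   10    2   19   15   15
L[i]    1    2    1    2    1    3    3    3

3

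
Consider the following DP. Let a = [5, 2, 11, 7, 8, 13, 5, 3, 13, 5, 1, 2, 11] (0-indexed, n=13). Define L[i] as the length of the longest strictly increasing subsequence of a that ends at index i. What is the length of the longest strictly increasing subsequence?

4

   i    0    1    2    3    4    5    6    7    8    9   10   11   12
a[i]    5    2   11    7    8   13    5    3   13    5    1    2   11
L[i]    1    1    2    2    3    4    2    2    4    3    1    2    4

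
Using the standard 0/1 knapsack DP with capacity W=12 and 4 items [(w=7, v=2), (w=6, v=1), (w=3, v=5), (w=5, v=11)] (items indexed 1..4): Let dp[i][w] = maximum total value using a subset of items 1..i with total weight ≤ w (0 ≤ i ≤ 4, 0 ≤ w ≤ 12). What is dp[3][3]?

i\w   0   1   2   3   4   5   6   7   8   9  10  11  12
  0   0   0   0   0   0   0   0   0   0   0   0   0   0
  1   0   0   0   0   0   0   0   2   2   2   2   2   2
  2   0   0   0   0   0   0   1   2   2   2   2   2   2
  3   0   0   0   5   5   5   5   5   5   6   7   7   7
  4   0   0   0   5   5  11  11  11  16  16  16  16  16

5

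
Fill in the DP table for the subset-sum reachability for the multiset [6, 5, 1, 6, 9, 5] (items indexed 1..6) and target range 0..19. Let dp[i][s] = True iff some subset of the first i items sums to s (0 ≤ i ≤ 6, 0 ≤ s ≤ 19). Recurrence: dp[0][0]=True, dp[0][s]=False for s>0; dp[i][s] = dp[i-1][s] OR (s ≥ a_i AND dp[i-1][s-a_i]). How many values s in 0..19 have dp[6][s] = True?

16

i\s   0   1   2   3   4   5   6   7   8   9  10  11  12  13  14  15  16  17  18  19
  0   T   F   F   F   F   F   F   F   F   F   F   F   F   F   F   F   F   F   F   F
  1   T   F   F   F   F   F   T   F   F   F   F   F   F   F   F   F   F   F   F   F
  2   T   F   F   F   F   T   T   F   F   F   F   T   F   F   F   F   F   F   F   F
  3   T   T   F   F   F   T   T   T   F   F   F   T   T   F   F   F   F   F   F   F
  4   T   T   F   F   F   T   T   T   F   F   F   T   T   T   F   F   F   T   T   F
  5   T   T   F   F   F   T   T   T   F   T   T   T   T   T   T   T   T   T   T   F
  6   T   T   F   F   F   T   T   T   F   T   T   T   T   T   T   T   T   T   T   T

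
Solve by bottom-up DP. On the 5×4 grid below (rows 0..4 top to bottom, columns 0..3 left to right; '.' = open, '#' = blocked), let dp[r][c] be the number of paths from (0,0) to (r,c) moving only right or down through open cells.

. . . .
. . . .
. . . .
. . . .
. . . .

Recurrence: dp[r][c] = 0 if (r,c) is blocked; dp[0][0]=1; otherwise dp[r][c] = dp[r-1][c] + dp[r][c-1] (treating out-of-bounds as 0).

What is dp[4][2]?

15

r\c   0   1   2   3
  0   1   1   1   1
  1   1   2   3   4
  2   1   3   6  10
  3   1   4  10  20
  4   1   5  15  35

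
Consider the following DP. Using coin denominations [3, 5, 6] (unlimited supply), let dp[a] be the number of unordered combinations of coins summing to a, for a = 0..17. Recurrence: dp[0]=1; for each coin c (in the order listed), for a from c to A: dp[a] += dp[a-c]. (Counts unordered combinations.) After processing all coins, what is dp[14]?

after  coin     0     1     2     3     4     5     6     7     8     9    10    11    12    13    14    15    16    17
          3     1     0     0     1     0     0     1     0     0     1     0     0     1     0     0     1     0     0
          5     1     0     0     1     0     1     1     0     1     1     1     1     1     1     1     2     1     1
          6     1     0     0     1     0     1     2     0     1     2     1     2     3     1     2     4     2     3

2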